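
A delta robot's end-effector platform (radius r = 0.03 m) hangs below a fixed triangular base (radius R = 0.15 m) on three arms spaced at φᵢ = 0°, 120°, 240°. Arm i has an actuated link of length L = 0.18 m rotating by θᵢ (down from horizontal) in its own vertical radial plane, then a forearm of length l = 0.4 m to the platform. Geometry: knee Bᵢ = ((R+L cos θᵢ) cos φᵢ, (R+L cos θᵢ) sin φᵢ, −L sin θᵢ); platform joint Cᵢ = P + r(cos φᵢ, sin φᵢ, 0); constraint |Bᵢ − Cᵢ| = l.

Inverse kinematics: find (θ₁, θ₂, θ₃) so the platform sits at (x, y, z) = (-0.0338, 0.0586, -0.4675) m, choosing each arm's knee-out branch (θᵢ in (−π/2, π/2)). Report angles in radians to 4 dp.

θ₁ = 1.0470, θ₂ = 0.6978, θ₃ = 1.0472

φ1=0.0° → target in arm frame (-0.0338, 0.0586)
  A=0.1538, B=-0.4675, C=(l²−L²−A²−y'²−z²)/(2L)=-0.3279
  √(A²+B²)=0.4921;  θ1 = -1.2530+2.3000 ≈ 1.0470
rotate P by −φ2: (0.0676, 0.0000, -0.4675)
  e−x'=0.0524;  (l²−L²−(e−x')²−y'²−z²)/2L = -0.2603
  √(A²+B²)=0.4704;  θ2 = -1.4593+2.1571 ≈ 0.6978
φ3=240.0° → target in arm frame (-0.0338, -0.0586)
  A cos θ + B sin θ = C:  0.1538·cos θ + -0.4675·sin θ = -0.3279
  θ3 = atan2(B,A) + arccos(C/0.4922) = 1.0472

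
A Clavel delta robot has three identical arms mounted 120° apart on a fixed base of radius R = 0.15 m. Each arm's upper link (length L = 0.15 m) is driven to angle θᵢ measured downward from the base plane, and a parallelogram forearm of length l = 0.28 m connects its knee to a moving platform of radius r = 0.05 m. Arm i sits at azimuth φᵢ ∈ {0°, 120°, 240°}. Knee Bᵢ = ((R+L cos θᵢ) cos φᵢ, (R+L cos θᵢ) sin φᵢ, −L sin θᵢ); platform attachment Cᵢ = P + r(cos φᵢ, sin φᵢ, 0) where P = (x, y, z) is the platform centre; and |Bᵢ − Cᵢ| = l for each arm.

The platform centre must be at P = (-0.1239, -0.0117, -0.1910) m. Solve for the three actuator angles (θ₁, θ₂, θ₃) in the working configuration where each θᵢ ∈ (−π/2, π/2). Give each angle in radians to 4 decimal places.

φ1=0.0° → target in arm frame (-0.1239, -0.0117)
  e−x'=0.2239;  (l²−L²−(e−x')²−y'²−z²)/2L = -0.1028
  θ1 = atan2(B,A) + arccos(C/0.2943) = 1.2215
φ2=120.0° → target in arm frame (0.0518, 0.1132)
  A cos θ + B sin θ = C:  0.0482·cos θ + -0.1910·sin θ = 0.0143
  θ2 = atan2(B,A) + arccos(C/0.1970) = 0.1744
arm 3 (φ=240.0°): x'=0.0721, y'=-0.1015
  e−x'=0.0279;  (l²−L²−(e−x')²−y'²−z²)/2L = 0.0278
  γ=atan2(-0.1910,0.0279)=-1.4257;  ψ=arccos(0.1441)=1.4261;  θ3=γ+ψ≈0.0005

θ₁ = 1.2215, θ₂ = 0.1744, θ₃ = 0.0005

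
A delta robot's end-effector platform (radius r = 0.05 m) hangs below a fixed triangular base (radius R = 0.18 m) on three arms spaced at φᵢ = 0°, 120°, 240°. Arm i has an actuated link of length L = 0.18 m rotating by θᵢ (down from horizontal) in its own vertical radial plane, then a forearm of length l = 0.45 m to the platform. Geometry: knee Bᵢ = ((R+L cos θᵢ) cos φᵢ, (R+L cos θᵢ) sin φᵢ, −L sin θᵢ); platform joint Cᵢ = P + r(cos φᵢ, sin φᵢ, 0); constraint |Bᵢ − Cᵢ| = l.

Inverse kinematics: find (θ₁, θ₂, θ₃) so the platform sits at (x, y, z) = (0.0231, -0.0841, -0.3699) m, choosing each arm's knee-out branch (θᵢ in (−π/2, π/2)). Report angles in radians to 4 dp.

rotate P by −φ1: (0.0231, -0.0841, -0.3699)
  A cos θ + B sin θ = C:  0.1069·cos θ + -0.3699·sin θ = 0.0410
  γ=atan2(-0.3699,0.1069)=-1.2895;  ψ=arccos(0.1066)=1.4640;  θ1=γ+ψ≈0.1745
φ2=120.0° → target in arm frame (-0.0844, 0.0220)
  A cos θ + B sin θ = C:  0.2144·cos θ + -0.3699·sin θ = -0.0366
  √(A²+B²)=0.4275;  θ2 = -1.0455+1.6565 ≈ 0.6109
arm 3 (φ=240.0°): x'=0.0613, y'=0.0621
  A=0.0687, B=-0.3699, C=(l²−L²−A²−y'²−z²)/(2L)=0.0686
  θ3 = atan2(B,A) + arccos(C/0.3762) = 0.0003

θ₁ = 0.1745, θ₂ = 0.6109, θ₃ = 0.0003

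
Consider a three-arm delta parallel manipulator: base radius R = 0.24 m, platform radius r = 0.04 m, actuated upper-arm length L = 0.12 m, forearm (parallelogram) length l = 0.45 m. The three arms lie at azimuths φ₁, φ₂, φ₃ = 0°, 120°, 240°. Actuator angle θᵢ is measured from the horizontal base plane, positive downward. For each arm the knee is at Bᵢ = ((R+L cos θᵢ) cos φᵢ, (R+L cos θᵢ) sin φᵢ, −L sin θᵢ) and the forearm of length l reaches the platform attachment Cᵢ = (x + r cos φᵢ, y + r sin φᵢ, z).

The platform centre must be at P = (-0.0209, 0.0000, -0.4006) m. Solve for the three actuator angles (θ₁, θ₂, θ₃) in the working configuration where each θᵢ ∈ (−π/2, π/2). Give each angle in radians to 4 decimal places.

rotate P by −φ1: (-0.0209, 0.0000, -0.4006)
  A cos θ + B sin θ = C:  0.2209·cos θ + -0.4006·sin θ = -0.0882
  θ1 = atan2(B,A) + arccos(C/0.4575) = 0.6980
φ2=120.0° → target in arm frame (0.0104, 0.0181)
  A=0.1895, B=-0.4006, C=(l²−L²−A²−y'²−z²)/(2L)=-0.0360
  γ=atan2(-0.4006,0.1895)=-1.1288;  ψ=arccos(-0.0812)=1.6521;  θ2=γ+ψ≈0.5232
arm 3 (φ=240.0°): x'=0.0105, y'=-0.0181
  e−x'=0.1895;  (l²−L²−(e−x')²−y'²−z²)/2L = -0.0360
  θ3 = atan2(B,A) + arccos(C/0.4432) = 0.5232

θ₁ = 0.6980, θ₂ = 0.5232, θ₃ = 0.5232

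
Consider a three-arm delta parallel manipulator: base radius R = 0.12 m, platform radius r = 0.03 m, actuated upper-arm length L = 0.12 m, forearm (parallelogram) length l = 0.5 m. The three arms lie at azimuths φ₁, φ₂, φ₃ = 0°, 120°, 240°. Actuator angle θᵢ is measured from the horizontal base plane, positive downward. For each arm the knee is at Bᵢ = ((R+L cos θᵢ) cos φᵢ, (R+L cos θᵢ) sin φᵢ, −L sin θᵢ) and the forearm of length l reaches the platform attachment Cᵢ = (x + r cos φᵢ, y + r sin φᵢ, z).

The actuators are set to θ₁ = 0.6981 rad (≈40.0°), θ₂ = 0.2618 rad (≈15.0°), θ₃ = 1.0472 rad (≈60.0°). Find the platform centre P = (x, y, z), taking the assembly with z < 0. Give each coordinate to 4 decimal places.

(-0.0048, 0.1388, -0.5197)

φ1=0.0°: virtual centre (0.1819, 0.0000, -0.0771), radius l
φ2=120.0°: virtual centre (-0.1030, 0.1783, -0.0311), radius l
S3 = (0.1500·cos240.0°, 0.1500·sin240.0°, -0.1039) = (-0.0750, -0.1299, -0.1039)
subtract pairs → two planes through P
[-0.5698 0.3566 0.0921]·P = 0.0043;  [-0.5139 -0.2598 -0.0536]·P = -0.0057
det = 0.3313;  x = 0.0028+0.0146z,  y = 0.0166+-0.2351z
into |P−S₁|² = l²: 1.0555z² + 0.1412z + -0.2117 = 0;  Δ = 0.9137;  z = -0.5197 or 0.3859 → z<0 root = -0.5197
x = -0.0048, y = 0.1388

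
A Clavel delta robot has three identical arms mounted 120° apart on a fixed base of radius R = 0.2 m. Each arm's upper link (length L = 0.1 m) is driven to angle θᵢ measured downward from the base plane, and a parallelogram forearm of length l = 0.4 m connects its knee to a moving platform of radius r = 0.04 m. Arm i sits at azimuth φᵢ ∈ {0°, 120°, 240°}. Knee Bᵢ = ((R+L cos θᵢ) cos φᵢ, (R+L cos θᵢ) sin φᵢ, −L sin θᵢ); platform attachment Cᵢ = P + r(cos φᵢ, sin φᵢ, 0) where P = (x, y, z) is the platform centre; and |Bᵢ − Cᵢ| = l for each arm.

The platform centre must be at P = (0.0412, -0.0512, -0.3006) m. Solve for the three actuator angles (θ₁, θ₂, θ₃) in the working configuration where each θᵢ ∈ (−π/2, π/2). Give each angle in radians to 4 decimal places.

θ₁ = -0.3494, θ₂ = 0.5231, θ₃ = -0.1753

arm 1 (φ=0.0°): x'=0.0412, y'=-0.0512
  e−x'=0.1188;  (l²−L²−(e−x')²−y'²−z²)/2L = 0.2145
  θ1 = atan2(B,A) + arccos(C/0.3232) = -0.3494
φ2=120.0° → target in arm frame (-0.0649, -0.0101)
  e−x'=0.2249;  (l²−L²−(e−x')²−y'²−z²)/2L = 0.0447
  γ=atan2(-0.3006,0.2249)=-0.9284;  ψ=arccos(0.1191)=1.4515;  θ2=γ+ψ≈0.5231
arm 3 (φ=240.0°): x'=0.0237, y'=0.0613
  e−x'=0.1363;  (l²−L²−(e−x')²−y'²−z²)/2L = 0.1866
  γ=atan2(-0.3006,0.1363)=-1.1452;  ψ=arccos(0.5653)=0.9699;  θ3=γ+ψ≈-0.1753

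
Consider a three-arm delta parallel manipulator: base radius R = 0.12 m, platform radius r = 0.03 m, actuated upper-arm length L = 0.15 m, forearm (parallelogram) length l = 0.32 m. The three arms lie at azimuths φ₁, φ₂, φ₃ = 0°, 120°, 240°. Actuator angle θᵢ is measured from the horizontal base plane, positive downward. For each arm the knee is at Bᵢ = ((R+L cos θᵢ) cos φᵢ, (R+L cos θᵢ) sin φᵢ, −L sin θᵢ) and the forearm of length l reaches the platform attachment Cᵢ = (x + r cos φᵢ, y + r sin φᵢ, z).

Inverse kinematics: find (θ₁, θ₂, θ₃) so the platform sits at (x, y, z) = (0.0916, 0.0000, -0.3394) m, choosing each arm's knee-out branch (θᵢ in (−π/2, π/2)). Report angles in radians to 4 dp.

rotate P by −φ1: (0.0916, 0.0000, -0.3394)
  A=-0.0016, B=-0.3394, C=(l²−L²−A²−y'²−z²)/(2L)=-0.1176
  √(A²+B²)=0.3394;  θ1 = -1.5755+1.9248 ≈ 0.3493
φ2=120.0° → target in arm frame (-0.0458, -0.0793)
  A=0.1358, B=-0.3394, C=(l²−L²−A²−y'²−z²)/(2L)=-0.2001
  θ2 = atan2(B,A) + arccos(C/0.3656) = 0.9598
φ3=240.0° → target in arm frame (-0.0458, 0.0793)
  e−x'=0.1358;  (l²−L²−(e−x')²−y'²−z²)/2L = -0.2001
  γ=atan2(-0.3394,0.1358)=-1.1902;  ψ=arccos(-0.5474)=2.1500;  θ3=γ+ψ≈0.9598

θ₁ = 0.3493, θ₂ = 0.9598, θ₃ = 0.9598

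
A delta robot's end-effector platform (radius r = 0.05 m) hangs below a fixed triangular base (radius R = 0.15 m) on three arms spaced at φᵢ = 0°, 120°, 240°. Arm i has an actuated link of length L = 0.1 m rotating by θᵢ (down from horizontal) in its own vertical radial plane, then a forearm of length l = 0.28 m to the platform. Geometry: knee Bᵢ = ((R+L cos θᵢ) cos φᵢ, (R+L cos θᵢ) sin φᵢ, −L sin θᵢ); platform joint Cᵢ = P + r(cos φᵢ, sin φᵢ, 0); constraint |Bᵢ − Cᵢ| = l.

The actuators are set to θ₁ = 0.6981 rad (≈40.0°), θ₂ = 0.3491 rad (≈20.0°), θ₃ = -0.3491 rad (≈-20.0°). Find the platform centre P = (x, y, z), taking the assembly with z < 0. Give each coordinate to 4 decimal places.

arm 1 at φ=0.0°: ρ1 = 0.1766;  O1 = (0.1766, 0.0000, -0.0643)
φ2=120.0°: virtual centre (-0.0970, 0.1680, -0.0342), radius l
arm 3 at φ=240.0°: ρ3 = 0.1940;  O3 = (-0.0970, -0.1680, 0.0342)
eliminate P² terms by subtracting sphere 1 from 2 and 3
linear system: -0.5472x+0.3360y = 0.0035−0.0601z; -0.5472x+-0.3360y = 0.0035−0.1970z
det = 0.3677;  x = -0.0063+0.2349z,  y = 0.0000+0.2036z
sphere 1 gives Az²+Bz+C=0 with A=1.0967, B=0.0426, C=-0.0408;  B²−4AC=0.1808;  roots -0.2133, 0.1744;  negative root z = -0.2133
x = -0.0565, y = -0.0434

(-0.0565, -0.0434, -0.2133)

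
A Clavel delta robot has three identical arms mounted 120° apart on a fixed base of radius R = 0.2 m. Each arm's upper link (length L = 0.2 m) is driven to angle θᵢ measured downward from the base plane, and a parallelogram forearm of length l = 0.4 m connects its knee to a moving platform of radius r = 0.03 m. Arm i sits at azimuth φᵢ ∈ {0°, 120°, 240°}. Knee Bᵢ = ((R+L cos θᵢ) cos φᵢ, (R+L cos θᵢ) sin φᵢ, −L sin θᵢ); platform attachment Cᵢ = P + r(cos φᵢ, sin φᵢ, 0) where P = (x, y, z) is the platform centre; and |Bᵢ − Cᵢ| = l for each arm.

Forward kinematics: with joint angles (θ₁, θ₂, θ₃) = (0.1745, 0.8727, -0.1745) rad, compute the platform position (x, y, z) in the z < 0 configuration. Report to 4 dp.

(0.0263, -0.0942, -0.2221)

φ1=0.0°: virtual centre (0.3670, 0.0000, -0.0347), radius l
φ2=120.0°: virtual centre (-0.1493, 0.2586, -0.1532), radius l
arm 3 at φ=240.0°: e+L cos θ3 = 0.3670;  O3 = (-0.1835, -0.3178, 0.0347)
subtract pairs → two planes through P
linear system: -1.0325x+0.5171y = -0.0233−-0.2370z; -1.1009x+-0.6356y = 0.0000−0.1389z
det = 1.2255;  x = 0.0121+-0.0643z,  y = -0.0209+0.3299z
sphere 1 gives Az²+Bz+C=0 with A=1.1130, B=0.1013, C=-0.0324;  B²−4AC=0.1545;  roots -0.2221, 0.1311;  negative root z = -0.2221
x = 0.0263, y = -0.0942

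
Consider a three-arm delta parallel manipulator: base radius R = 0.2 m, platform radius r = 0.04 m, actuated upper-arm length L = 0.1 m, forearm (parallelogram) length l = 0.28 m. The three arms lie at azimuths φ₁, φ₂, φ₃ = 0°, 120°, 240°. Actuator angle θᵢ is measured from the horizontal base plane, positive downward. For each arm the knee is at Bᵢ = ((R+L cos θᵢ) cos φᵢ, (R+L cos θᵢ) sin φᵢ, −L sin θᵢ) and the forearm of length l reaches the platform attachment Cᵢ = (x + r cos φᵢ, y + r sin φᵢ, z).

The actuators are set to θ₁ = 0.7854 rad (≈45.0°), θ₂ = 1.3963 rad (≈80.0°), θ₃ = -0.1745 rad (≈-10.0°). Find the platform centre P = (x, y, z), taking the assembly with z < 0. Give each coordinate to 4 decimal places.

(-0.0016, -0.0942, -0.1955)

arm 1 at φ=0.0°: (R−r)+L cos θ1 = 0.2307;  O1 = (0.2307, 0.0000, -0.0707)
arm 2 at φ=120.0°: (R−r)+L cos θ2 = 0.1774;  O2 = (-0.0887, 0.1536, -0.0985)
O3 = (0.2585·cos240.0°, 0.2585·sin240.0°, 0.0174) = (-0.1292, -0.2239, 0.0174)
|O₂|²−|O₁|² = -0.0171;  |O₃|²−|O₁|² = 0.0089
linear system: -0.6388x+0.3072y = -0.0171−-0.0555z; -0.7199x+-0.4477y = 0.0089−0.1761z
det = 0.5071;  x = 0.0097+0.0577z,  y = -0.0354+0.3007z
quadratic in z: (1.0938)z²+(0.0946)z+(-0.0233)=0, √Δ=0.3330 → z ∈ {-0.1955, 0.1090}; z = -0.1955 (taking z<0)
x = -0.0016, y = -0.0942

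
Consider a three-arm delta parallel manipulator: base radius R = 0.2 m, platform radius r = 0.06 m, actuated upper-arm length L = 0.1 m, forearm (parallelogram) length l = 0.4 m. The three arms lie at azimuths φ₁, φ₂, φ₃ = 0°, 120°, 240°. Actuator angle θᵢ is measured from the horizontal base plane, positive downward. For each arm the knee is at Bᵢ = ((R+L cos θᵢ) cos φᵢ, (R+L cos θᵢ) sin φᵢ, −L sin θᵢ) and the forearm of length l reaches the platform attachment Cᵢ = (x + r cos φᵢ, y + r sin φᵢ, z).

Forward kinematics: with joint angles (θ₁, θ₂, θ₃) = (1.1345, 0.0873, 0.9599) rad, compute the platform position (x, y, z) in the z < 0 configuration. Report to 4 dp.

centre 1 = (0.1823·cos0.0°, 0.1823·sin0.0°, -0.0906) = (0.1823, 0.0000, -0.0906)
arm 2 at φ=120.0°: e+L cos θ2 = 0.2396;  centre 2 = (-0.1198, 0.2075, -0.0087)
arm 3 at φ=240.0°: e+L cos θ3 = 0.1974;  centre 3 = (-0.0987, -0.1709, -0.0819)
eliminate P² terms by subtracting sphere 1 from 2 and 3
[-0.6041 0.4150 0.1638]·P = 0.0161;  [-0.5619 -0.3418 0.0174]·P = 0.0042
det = 0.4397;  x = -0.0165+0.1438z,  y = 0.0147+-0.1854z
sphere 1 gives Az²+Bz+C=0 with A=1.0551, B=0.1186, C=-0.1121;  B²−4AC=0.4870;  roots -0.3870, 0.2745;  negative root z = -0.3870
x = -0.0721, y = 0.0865

(-0.0721, 0.0865, -0.3870)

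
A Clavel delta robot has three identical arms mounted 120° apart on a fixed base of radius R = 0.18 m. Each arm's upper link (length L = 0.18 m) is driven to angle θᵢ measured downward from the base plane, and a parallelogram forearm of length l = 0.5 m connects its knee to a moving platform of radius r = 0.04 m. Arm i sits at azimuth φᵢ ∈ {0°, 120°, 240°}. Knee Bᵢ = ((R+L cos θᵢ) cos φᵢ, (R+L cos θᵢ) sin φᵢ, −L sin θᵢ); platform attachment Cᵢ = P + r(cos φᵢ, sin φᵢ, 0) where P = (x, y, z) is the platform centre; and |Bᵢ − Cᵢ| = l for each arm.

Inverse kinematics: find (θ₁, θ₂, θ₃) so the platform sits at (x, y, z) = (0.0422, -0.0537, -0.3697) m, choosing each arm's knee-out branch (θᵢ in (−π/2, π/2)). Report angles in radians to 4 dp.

φ1=0.0° → target in arm frame (0.0422, -0.0537)
  A=0.0978, B=-0.3697, C=(l²−L²−A²−y'²−z²)/(2L)=0.1902
  √(A²+B²)=0.3824;  θ1 = -1.3122+1.0502 ≈ -0.2620
φ2=120.0° → target in arm frame (-0.0676, -0.0097)
  A=0.2076, B=-0.3697, C=(l²−L²−A²−y'²−z²)/(2L)=0.1048
  γ=atan2(-0.3697,0.2076)=-1.0591;  ψ=arccos(0.2472)=1.3210;  θ2=γ+ψ≈0.2619
arm 3 (φ=240.0°): x'=0.0254, y'=0.0634
  e−x'=0.1146;  (l²−L²−(e−x')²−y'²−z²)/2L = 0.1771
  θ3 = atan2(B,A) + arccos(C/0.3871) = -0.1748

θ₁ = -0.2620, θ₂ = 0.2619, θ₃ = -0.1748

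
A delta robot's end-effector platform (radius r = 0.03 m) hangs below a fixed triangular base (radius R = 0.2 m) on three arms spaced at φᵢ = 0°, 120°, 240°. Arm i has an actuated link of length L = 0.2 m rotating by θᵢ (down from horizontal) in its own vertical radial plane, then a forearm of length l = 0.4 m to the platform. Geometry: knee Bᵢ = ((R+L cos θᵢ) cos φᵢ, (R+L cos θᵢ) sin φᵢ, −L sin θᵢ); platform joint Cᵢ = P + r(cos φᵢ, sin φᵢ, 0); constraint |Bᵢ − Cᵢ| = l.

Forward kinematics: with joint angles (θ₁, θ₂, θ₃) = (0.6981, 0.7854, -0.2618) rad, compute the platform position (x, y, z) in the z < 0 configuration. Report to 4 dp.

φ1=0.0°: virtual centre (0.3232, 0.0000, -0.1286), radius l
arm 2 at φ=120.0°: e+L cos θ2 = 0.3114;  O2 = (-0.1557, 0.2697, -0.1414)
arm 3 at φ=240.0°: e+L cos θ3 = 0.3632;  O3 = (-0.1816, -0.3145, 0.0518)
subtract pairs → two planes through P
[-0.9578 0.5394 -0.0257]·P = -0.0040;  [-1.0096 -0.6291 0.3606]·P = 0.0136
Cramer: x(z) = -0.0042+0.1555z;  y(z) = -0.0149+0.3238z
sphere 1 gives Az²+Bz+C=0 with A=1.1290, B=0.1457, C=-0.0361;  B²−4AC=0.1841;  roots -0.2545, 0.1255;  negative root z = -0.2545
x = -0.0438, y = -0.0973

(-0.0438, -0.0973, -0.2545)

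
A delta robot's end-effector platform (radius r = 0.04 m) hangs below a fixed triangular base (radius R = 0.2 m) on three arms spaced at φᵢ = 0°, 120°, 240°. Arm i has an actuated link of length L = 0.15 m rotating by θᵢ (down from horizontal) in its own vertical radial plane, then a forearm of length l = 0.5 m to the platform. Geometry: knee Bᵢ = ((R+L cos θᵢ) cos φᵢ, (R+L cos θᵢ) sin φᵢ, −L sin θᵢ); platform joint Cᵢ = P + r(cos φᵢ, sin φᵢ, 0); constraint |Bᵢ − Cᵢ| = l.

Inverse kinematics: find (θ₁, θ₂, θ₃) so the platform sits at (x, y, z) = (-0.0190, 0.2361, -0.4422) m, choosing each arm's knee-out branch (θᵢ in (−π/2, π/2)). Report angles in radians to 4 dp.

θ₁ = 0.7853, θ₂ = -0.2620, θ₃ = 1.3961

rotate P by −φ1: (-0.0190, 0.2361, -0.4422)
  A cos θ + B sin θ = C:  0.1790·cos θ + -0.4422·sin θ = -0.1861
  γ=atan2(-0.4422,0.1790)=-1.1862;  ψ=arccos(-0.3901)=1.9715;  θ1=γ+ψ≈0.7853
φ2=120.0° → target in arm frame (0.2140, -0.1016)
  A cos θ + B sin θ = C:  -0.0540·cos θ + -0.4422·sin θ = 0.0624
  θ2 = atan2(B,A) + arccos(C/0.4455) = -0.2620
rotate P by −φ3: (-0.1950, -0.1345, -0.4422)
  e−x'=0.3550;  (l²−L²−(e−x')²−y'²−z²)/2L = -0.3738
  √(A²+B²)=0.5670;  θ3 = -0.8944+2.2905 ≈ 1.3961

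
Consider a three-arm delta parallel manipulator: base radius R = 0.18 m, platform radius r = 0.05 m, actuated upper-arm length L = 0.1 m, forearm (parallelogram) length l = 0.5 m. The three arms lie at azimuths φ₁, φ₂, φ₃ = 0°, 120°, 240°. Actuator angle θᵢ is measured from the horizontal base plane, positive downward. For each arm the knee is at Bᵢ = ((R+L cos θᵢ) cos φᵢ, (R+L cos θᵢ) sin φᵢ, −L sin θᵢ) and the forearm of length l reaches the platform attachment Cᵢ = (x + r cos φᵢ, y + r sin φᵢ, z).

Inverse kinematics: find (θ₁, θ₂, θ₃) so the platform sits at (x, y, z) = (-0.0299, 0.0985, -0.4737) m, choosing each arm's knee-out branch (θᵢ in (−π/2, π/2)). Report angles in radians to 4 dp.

φ1=0.0° → target in arm frame (-0.0299, 0.0985)
  A=0.1599, B=-0.4737, C=(l²−L²−A²−y'²−z²)/(2L)=-0.0983
  θ1 = atan2(B,A) + arccos(C/0.5000) = 0.5235
φ2=120.0° → target in arm frame (0.1003, -0.0234)
  A=0.0297, B=-0.4737, C=(l²−L²−A²−y'²−z²)/(2L)=0.0709
  γ=atan2(-0.4737,0.0297)=-1.5081;  ψ=arccos(0.1494)=1.4209;  θ2=γ+ψ≈-0.0872
φ3=240.0° → target in arm frame (-0.0704, -0.0751)
  A=0.2004, B=-0.4737, C=(l²−L²−A²−y'²−z²)/(2L)=-0.1509
  √(A²+B²)=0.5143;  θ3 = -1.1707+1.8686 ≈ 0.6979

θ₁ = 0.5235, θ₂ = -0.0872, θ₃ = 0.6979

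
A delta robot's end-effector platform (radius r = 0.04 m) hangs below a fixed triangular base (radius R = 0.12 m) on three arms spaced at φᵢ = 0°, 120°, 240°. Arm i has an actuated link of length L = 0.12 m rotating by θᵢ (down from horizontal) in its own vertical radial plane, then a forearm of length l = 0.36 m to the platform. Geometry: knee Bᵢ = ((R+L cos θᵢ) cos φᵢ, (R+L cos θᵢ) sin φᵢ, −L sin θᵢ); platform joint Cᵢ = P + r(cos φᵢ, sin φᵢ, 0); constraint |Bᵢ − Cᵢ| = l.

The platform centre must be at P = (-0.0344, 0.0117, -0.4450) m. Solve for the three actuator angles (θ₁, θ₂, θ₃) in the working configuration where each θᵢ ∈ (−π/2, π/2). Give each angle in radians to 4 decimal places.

φ1=0.0° → target in arm frame (-0.0344, 0.0117)
  A=0.1144, B=-0.4450, C=(l²−L²−A²−y'²−z²)/(2L)=-0.4002
  γ=atan2(-0.4450,0.1144)=-1.3192;  ψ=arccos(-0.8710)=2.6281;  θ1=γ+ψ≈1.3089
φ2=120.0° → target in arm frame (0.0273, 0.0239)
  A=0.0527, B=-0.4450, C=(l²−L²−A²−y'²−z²)/(2L)=-0.3591
  √(A²+B²)=0.4481;  θ2 = -1.4530+2.5002 ≈ 1.0472
rotate P by −φ3: (0.0071, -0.0356, -0.4450)
  e−x'=0.0729;  (l²−L²−(e−x')²−y'²−z²)/2L = -0.3726
  √(A²+B²)=0.4509;  θ3 = -1.4083+2.5431 ≈ 1.1348

θ₁ = 1.3089, θ₂ = 1.0472, θ₃ = 1.1348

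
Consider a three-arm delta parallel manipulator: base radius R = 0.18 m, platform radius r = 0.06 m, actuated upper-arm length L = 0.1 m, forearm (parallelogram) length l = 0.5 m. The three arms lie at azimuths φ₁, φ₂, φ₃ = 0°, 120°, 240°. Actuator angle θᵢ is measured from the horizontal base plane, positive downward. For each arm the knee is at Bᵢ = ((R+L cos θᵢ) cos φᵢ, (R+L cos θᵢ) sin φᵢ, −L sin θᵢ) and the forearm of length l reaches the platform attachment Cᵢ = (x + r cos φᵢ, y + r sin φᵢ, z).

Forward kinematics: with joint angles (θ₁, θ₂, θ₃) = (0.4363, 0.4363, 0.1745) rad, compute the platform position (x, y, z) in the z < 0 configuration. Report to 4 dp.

centre 1 = (0.2106·cos0.0°, 0.2106·sin0.0°, -0.0423) = (0.2106, 0.0000, -0.0423)
arm 2 at φ=120.0°: e+L cos θ2 = 0.2106;  centre 2 = (-0.1053, 0.1824, -0.0423)
centre 3 = (0.2185·cos240.0°, 0.2185·sin240.0°, -0.0174) = (-0.1092, -0.1892, -0.0174)
subtract pairs → two planes through P
[-0.6319 0.3648 0.0000]·P = 0.0000;  [-0.6397 -0.3784 0.0498]·P = 0.0019
det = 0.4725;  x = -0.0015+0.0384z,  y = -0.0025+0.0666z
quadratic in z: (1.0059)z²+(0.0679)z+(-0.2032)=0, √Δ=0.9068 → z ∈ {-0.4845, 0.4170}; z = -0.4845 (taking z<0)
x = -0.0201, y = -0.0348

(-0.0201, -0.0348, -0.4845)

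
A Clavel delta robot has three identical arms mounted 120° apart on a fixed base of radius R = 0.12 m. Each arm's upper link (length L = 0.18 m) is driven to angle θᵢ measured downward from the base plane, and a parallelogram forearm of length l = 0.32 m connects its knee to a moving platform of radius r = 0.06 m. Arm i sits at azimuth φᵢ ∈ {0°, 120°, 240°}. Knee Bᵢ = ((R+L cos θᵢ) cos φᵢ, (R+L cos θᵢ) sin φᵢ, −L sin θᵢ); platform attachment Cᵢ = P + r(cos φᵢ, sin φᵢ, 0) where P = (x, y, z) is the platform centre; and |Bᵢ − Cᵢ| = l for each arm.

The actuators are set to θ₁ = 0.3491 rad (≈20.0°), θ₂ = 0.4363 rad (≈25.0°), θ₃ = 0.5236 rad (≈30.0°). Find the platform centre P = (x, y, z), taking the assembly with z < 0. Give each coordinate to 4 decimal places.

arm 1 at φ=0.0°: e+L cos θ1 = 0.2291;  centre 1 = (0.2291, 0.0000, -0.0616)
φ2=120.0°: virtual centre (-0.1116, 0.1932, -0.0761), radius l
arm 3 at φ=240.0°: e+L cos θ3 = 0.2159;  centre 3 = (-0.1079, -0.1870, -0.0900)
subtract pairs → two planes through P
plane₁₂: -0.6814x+0.3865y+-0.0290z = -0.0007
Cramer: x(z) = 0.0017-0.0637z;  y(z) = 0.0012-0.0373z
quadratic in z: (1.0054)z²+(0.1520)z+(-0.0469)=0, √Δ=0.4601 → z ∈ {-0.3044, 0.1532}; z = -0.3044 (taking z<0)
x = 0.0211, y = 0.0125

(0.0211, 0.0125, -0.3044)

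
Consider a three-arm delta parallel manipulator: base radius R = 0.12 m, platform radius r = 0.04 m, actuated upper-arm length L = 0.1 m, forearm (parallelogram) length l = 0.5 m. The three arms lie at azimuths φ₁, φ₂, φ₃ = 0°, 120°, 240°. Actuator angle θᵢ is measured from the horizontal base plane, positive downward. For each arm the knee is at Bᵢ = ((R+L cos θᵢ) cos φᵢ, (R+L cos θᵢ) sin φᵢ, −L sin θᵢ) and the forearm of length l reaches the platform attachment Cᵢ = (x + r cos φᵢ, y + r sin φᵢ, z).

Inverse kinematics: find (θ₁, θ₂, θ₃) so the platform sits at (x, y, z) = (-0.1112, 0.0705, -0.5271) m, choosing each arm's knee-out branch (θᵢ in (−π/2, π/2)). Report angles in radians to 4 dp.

arm 1 (φ=0.0°): x'=-0.1112, y'=0.0705
  e−x'=0.1912;  (l²−L²−(e−x')²−y'²−z²)/2L = -0.3968
  γ=atan2(-0.5271,0.1912)=-1.2228;  ψ=arccos(-0.7077)=2.3570;  θ1=γ+ψ≈1.1342
φ2=120.0° → target in arm frame (0.1167, 0.0611)
  A cos θ + B sin θ = C:  -0.0367·cos θ + -0.5271·sin θ = -0.2145
  √(A²+B²)=0.5284;  θ2 = -1.6402+1.9889 ≈ 0.3487
rotate P by −φ3: (-0.0055, -0.1316, -0.5271)
  A=0.0855, B=-0.5271, C=(l²−L²−A²−y'²−z²)/(2L)=-0.3122
  γ=atan2(-0.5271,0.0855)=-1.4101;  ψ=arccos(-0.5847)=2.1953;  θ3=γ+ψ≈0.7852

θ₁ = 1.1342, θ₂ = 0.3487, θ₃ = 0.7852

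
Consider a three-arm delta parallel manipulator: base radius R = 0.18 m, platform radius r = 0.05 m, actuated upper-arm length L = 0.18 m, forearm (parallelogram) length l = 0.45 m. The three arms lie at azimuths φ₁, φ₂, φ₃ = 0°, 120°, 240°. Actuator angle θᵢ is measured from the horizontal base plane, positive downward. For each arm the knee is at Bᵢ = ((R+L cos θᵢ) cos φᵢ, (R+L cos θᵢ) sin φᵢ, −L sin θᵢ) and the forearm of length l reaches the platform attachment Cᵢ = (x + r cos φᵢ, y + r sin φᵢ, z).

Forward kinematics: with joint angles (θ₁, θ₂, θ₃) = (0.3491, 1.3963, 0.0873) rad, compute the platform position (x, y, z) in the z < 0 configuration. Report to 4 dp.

φ1=0.0°: virtual centre (0.2991, 0.0000, -0.0616), radius l
φ2=120.0°: virtual centre (-0.0806, 0.1396, -0.1773), radius l
arm 3 at φ=240.0°: ρ3 = 0.3093;  S3 = (-0.1547, -0.2679, -0.0157)
|S₂|²−|S₁|² = -0.0359;  |S₃|²−|S₁|² = 0.0026
[-0.7595 0.2793 -0.2314]·P = -0.0359;  [-0.9076 -0.5357 0.0918]·P = 0.0026
det = 0.6604;  x = 0.0280+-0.1489z,  y = -0.0523+0.4235z
sphere 1 gives Az²+Bz+C=0 with A=1.2016, B=0.1596, C=-0.1224;  B²−4AC=0.6139;  roots -0.3925, 0.2596;  negative root z = -0.3925
x = 0.0864, y = -0.2185

(0.0864, -0.2185, -0.3925)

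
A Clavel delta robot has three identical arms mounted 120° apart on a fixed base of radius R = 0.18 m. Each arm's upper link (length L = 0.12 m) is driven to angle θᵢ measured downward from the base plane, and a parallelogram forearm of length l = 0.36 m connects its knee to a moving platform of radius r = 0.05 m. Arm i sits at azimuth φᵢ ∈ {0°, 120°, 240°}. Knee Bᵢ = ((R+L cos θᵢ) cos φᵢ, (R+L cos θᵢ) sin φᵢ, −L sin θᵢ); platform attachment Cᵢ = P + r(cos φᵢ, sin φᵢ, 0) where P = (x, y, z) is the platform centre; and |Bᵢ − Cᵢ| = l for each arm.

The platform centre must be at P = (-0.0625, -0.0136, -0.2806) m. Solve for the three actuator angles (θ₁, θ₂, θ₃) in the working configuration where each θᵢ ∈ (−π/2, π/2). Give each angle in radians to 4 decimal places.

θ₁ = 0.6108, θ₂ = 0.0876, θ₃ = -0.0872

rotate P by −φ1: (-0.0625, -0.0136, -0.2806)
  A cos θ + B sin θ = C:  0.1925·cos θ + -0.2806·sin θ = -0.0032
  θ1 = atan2(B,A) + arccos(C/0.3403) = 0.6108
φ2=120.0° → target in arm frame (0.0195, 0.0609)
  A=0.1105, B=-0.2806, C=(l²−L²−A²−y'²−z²)/(2L)=0.0856
  θ2 = atan2(B,A) + arccos(C/0.3016) = 0.0876
arm 3 (φ=240.0°): x'=0.0430, y'=-0.0473
  A=0.0870, B=-0.2806, C=(l²−L²−A²−y'²−z²)/(2L)=0.1111
  θ3 = atan2(B,A) + arccos(C/0.2938) = -0.0872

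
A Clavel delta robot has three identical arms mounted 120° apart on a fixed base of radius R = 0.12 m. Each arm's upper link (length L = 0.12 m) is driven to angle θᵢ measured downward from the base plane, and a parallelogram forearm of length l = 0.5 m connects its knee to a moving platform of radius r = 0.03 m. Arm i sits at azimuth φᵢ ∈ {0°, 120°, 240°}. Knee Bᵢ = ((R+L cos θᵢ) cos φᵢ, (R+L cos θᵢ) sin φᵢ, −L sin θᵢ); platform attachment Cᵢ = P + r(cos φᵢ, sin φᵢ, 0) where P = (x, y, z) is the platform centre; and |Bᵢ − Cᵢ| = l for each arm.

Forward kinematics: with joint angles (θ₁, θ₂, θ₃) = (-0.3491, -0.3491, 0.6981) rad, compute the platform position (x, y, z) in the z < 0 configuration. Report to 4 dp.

φ1=0.0°: virtual centre (0.2028, 0.0000, 0.0410), radius l
φ2=120.0°: virtual centre (-0.1014, 0.1756, 0.0410), radius l
S3 = (0.1819·cos240.0°, 0.1819·sin240.0°, -0.0771) = (-0.0910, -0.1576, -0.0771)
eliminate P² terms by subtracting sphere 1 from 2 and 3
plane₁₂: -0.6083x+0.3512y+0.0000z = 0.0000
det = 0.3980;  x = 0.0033+-0.2086z,  y = 0.0057+-0.3612z
quadratic in z: (1.1740)z²+(-0.0030)z+(-0.2085)=0, √Δ=0.9895 → z ∈ {-0.4201, 0.4227}; z = -0.4201 (taking z<0)
x = 0.0909, y = 0.1575

(0.0909, 0.1575, -0.4201)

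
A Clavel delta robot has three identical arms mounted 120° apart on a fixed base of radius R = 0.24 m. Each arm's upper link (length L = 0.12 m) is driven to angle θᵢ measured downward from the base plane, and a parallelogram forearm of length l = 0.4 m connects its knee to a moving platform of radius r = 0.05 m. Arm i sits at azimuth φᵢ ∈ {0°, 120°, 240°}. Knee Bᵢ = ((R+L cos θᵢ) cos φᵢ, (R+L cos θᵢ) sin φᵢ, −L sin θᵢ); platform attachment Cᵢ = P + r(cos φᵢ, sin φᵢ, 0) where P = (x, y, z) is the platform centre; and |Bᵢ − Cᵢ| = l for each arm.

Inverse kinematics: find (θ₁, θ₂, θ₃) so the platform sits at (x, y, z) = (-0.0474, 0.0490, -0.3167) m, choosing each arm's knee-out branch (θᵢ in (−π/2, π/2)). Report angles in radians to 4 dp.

arm 1 (φ=0.0°): x'=-0.0474, y'=0.0490
  e−x'=0.2374;  (l²−L²−(e−x')²−y'²−z²)/2L = -0.0561
  θ1 = atan2(B,A) + arccos(C/0.3958) = 0.7854
φ2=120.0° → target in arm frame (0.0661, 0.0165)
  A cos θ + B sin θ = C:  0.1239·cos θ + -0.3167·sin θ = 0.1237
  γ=atan2(-0.3167,0.1239)=-1.1980;  ψ=arccos(0.3637)=1.1985;  θ2=γ+ψ≈0.0006
rotate P by −φ3: (-0.0187, -0.0655, -0.3167)
  e−x'=0.2087;  (l²−L²−(e−x')²−y'²−z²)/2L = -0.0107
  γ=atan2(-0.3167,0.2087)=-0.9881;  ψ=arccos(-0.0282)=1.5990;  θ3=γ+ψ≈0.6109

θ₁ = 0.7854, θ₂ = 0.0006, θ₃ = 0.6109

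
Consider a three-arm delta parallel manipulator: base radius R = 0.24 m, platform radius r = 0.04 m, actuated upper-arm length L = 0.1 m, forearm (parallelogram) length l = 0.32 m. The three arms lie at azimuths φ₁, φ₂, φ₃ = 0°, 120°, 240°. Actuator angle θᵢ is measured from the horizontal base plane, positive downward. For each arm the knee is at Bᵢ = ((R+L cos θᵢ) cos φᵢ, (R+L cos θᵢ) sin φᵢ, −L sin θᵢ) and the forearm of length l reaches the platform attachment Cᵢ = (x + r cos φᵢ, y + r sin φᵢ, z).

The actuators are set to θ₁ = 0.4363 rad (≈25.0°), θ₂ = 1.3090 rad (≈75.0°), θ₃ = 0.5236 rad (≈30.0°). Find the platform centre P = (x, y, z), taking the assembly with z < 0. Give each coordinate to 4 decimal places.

O1 = (0.2906·cos0.0°, 0.2906·sin0.0°, -0.0423) = (0.2906, 0.0000, -0.0423)
arm 2 at φ=120.0°: e+L cos θ2 = 0.2259;  O2 = (-0.1129, 0.1956, -0.0966)
O3 = (0.2866·cos240.0°, 0.2866·sin240.0°, -0.0500) = (-0.1433, -0.2482, -0.0500)
eliminate P² terms by subtracting sphere 1 from 2 and 3
plane₁₂: -0.8071x+0.3912y+-0.1087z = -0.0259
det = 0.7402;  x = 0.0182+-0.0811z,  y = -0.0286+0.1105z
quadratic in z: (1.0188)z²+(0.1224)z+(-0.0256)=0, √Δ=0.3453 → z ∈ {-0.2295, 0.1094}; z = -0.2295 (taking z<0)
x = 0.0368, y = -0.0540

(0.0368, -0.0540, -0.2295)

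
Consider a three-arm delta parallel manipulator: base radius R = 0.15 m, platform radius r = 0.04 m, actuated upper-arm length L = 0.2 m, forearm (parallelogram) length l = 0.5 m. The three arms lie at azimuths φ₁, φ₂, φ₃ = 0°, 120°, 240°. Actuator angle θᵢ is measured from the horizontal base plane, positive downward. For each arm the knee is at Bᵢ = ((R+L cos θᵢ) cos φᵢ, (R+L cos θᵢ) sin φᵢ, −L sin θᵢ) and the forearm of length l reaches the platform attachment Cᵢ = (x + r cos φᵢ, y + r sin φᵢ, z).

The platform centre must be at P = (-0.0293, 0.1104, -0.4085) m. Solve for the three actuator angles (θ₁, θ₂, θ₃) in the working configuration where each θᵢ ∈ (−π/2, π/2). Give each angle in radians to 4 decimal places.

arm 1 (φ=0.0°): x'=-0.0293, y'=0.1104
  A=0.1393, B=-0.4085, C=(l²−L²−A²−y'²−z²)/(2L)=0.0288
  θ1 = atan2(B,A) + arccos(C/0.4316) = 0.2618
rotate P by −φ2: (0.1103, -0.0298, -0.4085)
  A cos θ + B sin θ = C:  -0.0003·cos θ + -0.4085·sin θ = 0.1056
  √(A²+B²)=0.4085;  θ2 = -1.5714+1.3093 ≈ -0.2621
arm 3 (φ=240.0°): x'=-0.0810, y'=-0.0806
  A=0.1910, B=-0.4085, C=(l²−L²−A²−y'²−z²)/(2L)=0.0004
  γ=atan2(-0.4085,0.1910)=-1.1335;  ψ=arccos(0.0009)=1.5699;  θ3=γ+ψ≈0.4363

θ₁ = 0.2618, θ₂ = -0.2621, θ₃ = 0.4363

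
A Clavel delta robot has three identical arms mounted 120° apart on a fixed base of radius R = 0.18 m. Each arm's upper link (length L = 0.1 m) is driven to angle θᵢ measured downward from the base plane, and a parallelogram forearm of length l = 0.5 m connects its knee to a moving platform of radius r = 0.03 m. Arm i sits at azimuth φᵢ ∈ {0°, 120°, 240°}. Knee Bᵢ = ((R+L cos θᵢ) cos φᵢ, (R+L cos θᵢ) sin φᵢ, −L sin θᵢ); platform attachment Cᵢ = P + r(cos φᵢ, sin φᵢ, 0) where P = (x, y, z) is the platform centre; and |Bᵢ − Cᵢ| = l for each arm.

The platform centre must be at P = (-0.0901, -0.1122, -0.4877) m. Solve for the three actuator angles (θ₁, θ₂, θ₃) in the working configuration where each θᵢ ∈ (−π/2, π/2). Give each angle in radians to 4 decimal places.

θ₁ = 1.1342, θ₂ = 0.9597, θ₃ = -0.0005

arm 1 (φ=0.0°): x'=-0.0901, y'=-0.1122
  A=0.2401, B=-0.4877, C=(l²−L²−A²−y'²−z²)/(2L)=-0.3404
  θ1 = atan2(B,A) + arccos(C/0.5436) = 1.1342
rotate P by −φ2: (-0.0521, 0.1341, -0.4877)
  A=0.2021, B=-0.4877, C=(l²−L²−A²−y'²−z²)/(2L)=-0.2835
  γ=atan2(-0.4877,0.2021)=-1.1779;  ψ=arccos(-0.5369)=2.1376;  θ2=γ+ψ≈0.9597
φ3=240.0° → target in arm frame (0.1422, -0.0219)
  e−x'=0.0078;  (l²−L²−(e−x')²−y'²−z²)/2L = 0.0080
  γ=atan2(-0.4877,0.0078)=-1.5548;  ψ=arccos(0.0165)=1.5543;  θ3=γ+ψ≈-0.0005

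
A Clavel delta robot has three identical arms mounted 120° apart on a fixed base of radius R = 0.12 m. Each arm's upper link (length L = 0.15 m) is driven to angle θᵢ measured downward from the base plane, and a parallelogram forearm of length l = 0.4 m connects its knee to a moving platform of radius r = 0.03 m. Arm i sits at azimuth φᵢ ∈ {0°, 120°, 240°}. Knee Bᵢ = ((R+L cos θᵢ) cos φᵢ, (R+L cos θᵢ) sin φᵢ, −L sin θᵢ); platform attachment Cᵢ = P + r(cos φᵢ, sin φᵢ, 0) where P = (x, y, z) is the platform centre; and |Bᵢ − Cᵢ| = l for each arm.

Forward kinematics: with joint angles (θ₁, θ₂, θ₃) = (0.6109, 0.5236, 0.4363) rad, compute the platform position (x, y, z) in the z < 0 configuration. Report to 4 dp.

arm 1 at φ=0.0°: e+L cos θ1 = 0.2129;  S1 = (0.2129, 0.0000, -0.0860)
arm 2 at φ=120.0°: e+L cos θ2 = 0.2199;  S2 = (-0.1100, 0.1904, -0.0750)
arm 3 at φ=240.0°: e+L cos θ3 = 0.2259;  S3 = (-0.1130, -0.1957, -0.0634)
eliminate P² terms by subtracting sphere 1 from 2 and 3
plane₁₂: -0.6456x+0.3809y+0.0221z = 0.0013
Cramer: x(z) = -0.0028+0.0517z;  y(z) = -0.0014+0.0297z
sphere 1 gives Az²+Bz+C=0 with A=1.0036, B=0.1497, C=-0.1061;  B²−4AC=0.4483;  roots -0.4082, 0.2590;  negative root z = -0.4082
x = -0.0239, y = -0.0135

(-0.0239, -0.0135, -0.4082)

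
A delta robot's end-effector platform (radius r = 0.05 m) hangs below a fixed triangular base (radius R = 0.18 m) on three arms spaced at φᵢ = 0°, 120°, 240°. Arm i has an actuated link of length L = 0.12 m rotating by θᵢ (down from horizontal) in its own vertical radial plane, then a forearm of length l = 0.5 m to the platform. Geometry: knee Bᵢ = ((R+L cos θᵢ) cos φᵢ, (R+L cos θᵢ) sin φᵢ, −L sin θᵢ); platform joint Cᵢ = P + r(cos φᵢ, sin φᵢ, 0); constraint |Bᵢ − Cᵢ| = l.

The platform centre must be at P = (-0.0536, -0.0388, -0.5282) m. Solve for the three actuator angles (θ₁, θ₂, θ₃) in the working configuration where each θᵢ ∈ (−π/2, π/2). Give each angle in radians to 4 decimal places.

θ₁ = 0.9603, θ₂ = 0.7856, θ₃ = 0.5240

arm 1 (φ=0.0°): x'=-0.0536, y'=-0.0388
  e−x'=0.1836;  (l²−L²−(e−x')²−y'²−z²)/2L = -0.3275
  γ=atan2(-0.5282,0.1836)=-1.2363;  ψ=arccos(-0.5857)=2.1966;  θ1=γ+ψ≈0.9603
arm 2 (φ=120.0°): x'=-0.0068, y'=0.0658
  A=0.1368, B=-0.5282, C=(l²−L²−A²−y'²−z²)/(2L)=-0.2768
  θ2 = atan2(B,A) + arccos(C/0.5456) = 0.7856
φ3=240.0° → target in arm frame (0.0604, -0.0270)
  A=0.0696, B=-0.5282, C=(l²−L²−A²−y'²−z²)/(2L)=-0.2040
  γ=atan2(-0.5282,0.0696)=-1.4398;  ψ=arccos(-0.3830)=1.9638;  θ3=γ+ψ≈0.5240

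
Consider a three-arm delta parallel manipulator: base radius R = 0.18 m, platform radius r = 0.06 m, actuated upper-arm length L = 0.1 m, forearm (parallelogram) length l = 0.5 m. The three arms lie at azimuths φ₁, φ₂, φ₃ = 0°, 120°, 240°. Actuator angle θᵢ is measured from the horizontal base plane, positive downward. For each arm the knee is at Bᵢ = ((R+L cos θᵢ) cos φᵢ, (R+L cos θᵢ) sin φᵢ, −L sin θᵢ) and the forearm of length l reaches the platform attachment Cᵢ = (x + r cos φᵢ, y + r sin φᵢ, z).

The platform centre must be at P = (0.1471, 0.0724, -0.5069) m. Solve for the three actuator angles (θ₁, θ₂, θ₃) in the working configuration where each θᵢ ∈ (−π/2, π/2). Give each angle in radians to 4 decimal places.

θ₁ = 0.1743, θ₂ = 0.8726, θ₃ = 1.3961

φ1=0.0° → target in arm frame (0.1471, 0.0724)
  A cos θ + B sin θ = C:  -0.0271·cos θ + -0.5069·sin θ = -0.1146
  θ1 = atan2(B,A) + arccos(C/0.5076) = 0.1743
rotate P by −φ2: (-0.0108, -0.1636, -0.5069)
  A cos θ + B sin θ = C:  0.1308·cos θ + -0.5069·sin θ = -0.3042
  γ=atan2(-0.5069,0.1308)=-1.3182;  ψ=arccos(-0.5810)=2.1907;  θ2=γ+ψ≈0.8726
arm 3 (φ=240.0°): x'=-0.1363, y'=0.0912
  e−x'=0.2563;  (l²−L²−(e−x')²−y'²−z²)/2L = -0.4546
  θ3 = atan2(B,A) + arccos(C/0.5680) = 1.3961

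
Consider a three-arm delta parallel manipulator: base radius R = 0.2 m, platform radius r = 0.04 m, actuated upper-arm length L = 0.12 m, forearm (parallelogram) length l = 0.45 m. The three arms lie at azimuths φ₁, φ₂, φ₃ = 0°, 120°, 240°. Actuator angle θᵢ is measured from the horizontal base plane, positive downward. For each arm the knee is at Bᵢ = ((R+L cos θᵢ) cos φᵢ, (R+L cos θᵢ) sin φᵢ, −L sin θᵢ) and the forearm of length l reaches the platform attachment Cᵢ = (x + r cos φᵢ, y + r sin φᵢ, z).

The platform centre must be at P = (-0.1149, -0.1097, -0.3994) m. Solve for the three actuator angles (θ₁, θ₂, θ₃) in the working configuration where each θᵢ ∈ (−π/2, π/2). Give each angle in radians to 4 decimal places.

φ1=0.0° → target in arm frame (-0.1149, -0.1097)
  e−x'=0.2749;  (l²−L²−(e−x')²−y'²−z²)/2L = -0.2459
  θ1 = atan2(B,A) + arccos(C/0.4849) = 1.1348
φ2=120.0° → target in arm frame (-0.0376, 0.1544)
  A=0.1976, B=-0.3994, C=(l²−L²−A²−y'²−z²)/(2L)=-0.1428
  √(A²+B²)=0.4456;  θ2 = -1.1115+1.8970 ≈ 0.7856
φ3=240.0° → target in arm frame (0.1525, -0.0447)
  e−x'=0.0075;  (l²−L²−(e−x')²−y'²−z²)/2L = 0.1105
  θ3 = atan2(B,A) + arccos(C/0.3995) = -0.2615

θ₁ = 1.1348, θ₂ = 0.7856, θ₃ = -0.2615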